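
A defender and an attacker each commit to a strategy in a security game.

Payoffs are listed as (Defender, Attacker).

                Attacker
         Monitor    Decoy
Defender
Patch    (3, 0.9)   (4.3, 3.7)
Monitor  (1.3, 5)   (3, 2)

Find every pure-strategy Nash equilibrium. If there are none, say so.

(Patch, Decoy)

Defender against Monitor: payoffs 3, 1.3 → best response Patch.
Defender against Decoy: payoffs 4.3, 3 → best response Patch.
Attacker against Patch: payoffs 0.9, 3.7 → best response Decoy.
Attacker against Monitor: payoffs 5, 2 → best response Monitor.
Mutual best responses: (Patch, Decoy).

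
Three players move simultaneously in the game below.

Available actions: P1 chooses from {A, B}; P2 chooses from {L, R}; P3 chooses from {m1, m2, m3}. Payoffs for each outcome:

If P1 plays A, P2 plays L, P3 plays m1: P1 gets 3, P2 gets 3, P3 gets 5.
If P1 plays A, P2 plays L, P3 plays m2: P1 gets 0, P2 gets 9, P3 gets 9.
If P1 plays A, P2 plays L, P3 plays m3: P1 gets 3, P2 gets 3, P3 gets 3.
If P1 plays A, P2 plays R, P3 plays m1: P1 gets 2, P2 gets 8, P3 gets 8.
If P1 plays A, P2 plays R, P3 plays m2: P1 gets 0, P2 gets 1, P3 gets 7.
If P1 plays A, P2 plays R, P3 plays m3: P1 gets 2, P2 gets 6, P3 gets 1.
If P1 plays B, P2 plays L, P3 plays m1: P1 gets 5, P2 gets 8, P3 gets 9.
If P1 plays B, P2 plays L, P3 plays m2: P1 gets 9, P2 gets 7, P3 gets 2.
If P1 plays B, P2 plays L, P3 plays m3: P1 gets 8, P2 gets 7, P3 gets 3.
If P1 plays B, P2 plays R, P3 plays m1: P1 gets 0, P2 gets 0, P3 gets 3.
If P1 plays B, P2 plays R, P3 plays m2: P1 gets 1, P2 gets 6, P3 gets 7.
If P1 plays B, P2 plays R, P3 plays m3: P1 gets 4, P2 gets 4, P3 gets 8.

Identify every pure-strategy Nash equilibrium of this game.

(A, R, m1) and (B, L, m1)

(A, L, m1): P1 can switch to B (3 → 5). Not NE.
(A, L, m2): P1 can switch to B (0 → 9). Not NE.
(A, L, m3): P1 can switch to B (3 → 8). Not NE.
(A, R, m1): P1 gets 2, best alternative 0; P2 gets 8, best alternative 3; P3 gets 8, best alternative 7. No profitable deviation — NE.
(A, R, m2): P1 can switch to B (0 → 1). Not NE.
(A, R, m3): P1 can switch to B (2 → 4). Not NE.
(B, L, m1): P1 gets 5, best alternative 3; P2 gets 8, best alternative 0; P3 gets 9, best alternative 3. No profitable deviation — NE.
(B, L, m2): P3 can switch to m1 (2 → 9). Not NE.
(B, L, m3): P3 can switch to m1 (3 → 9). Not NE.
(B, R, m1): P1 can switch to A (0 → 2). Not NE.
(The remaining 2 profiles each have a profitable deviation by the same check.)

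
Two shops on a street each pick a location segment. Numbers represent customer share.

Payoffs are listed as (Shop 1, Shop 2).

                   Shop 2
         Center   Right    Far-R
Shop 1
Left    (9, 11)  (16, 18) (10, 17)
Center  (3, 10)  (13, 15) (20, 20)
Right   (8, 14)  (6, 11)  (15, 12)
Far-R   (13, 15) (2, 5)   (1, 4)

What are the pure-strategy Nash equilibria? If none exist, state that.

For each player, find the best response to each opponent profile; mutual best responses are the pure NE.
Shop 1 against Center: payoffs 9, 3, 8, 13 → best response Far-R.
Shop 1 against Right: payoffs 16, 13, 6, 2 → best response Left.
Shop 1 against Far-R: payoffs 10, 20, 15, 1 → best response Center.
Shop 2 against Left: payoffs 11, 18, 17 → best response Right.
Shop 2 against Center: payoffs 10, 15, 20 → best response Far-R.
Shop 2 against Right: payoffs 14, 11, 12 → best response Center.
Shop 2 against Far-R: payoffs 15, 5, 4 → best response Center.
Mutual best responses: (Left, Right); (Center, Far-R); (Far-R, Center).

The pure Nash equilibria are (Left, Right); (Center, Far-R); (Far-R, Center).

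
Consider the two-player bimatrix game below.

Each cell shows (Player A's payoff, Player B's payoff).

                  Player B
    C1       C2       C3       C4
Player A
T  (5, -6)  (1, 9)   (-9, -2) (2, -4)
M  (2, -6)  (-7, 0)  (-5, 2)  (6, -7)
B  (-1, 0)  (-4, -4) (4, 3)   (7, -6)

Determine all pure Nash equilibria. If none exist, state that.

Pure-strategy Nash equilibria: (T, C2), (B, C3)

For each strategy profile, look for a profitable unilateral deviation.
(T, C1): Player B can switch to C2 (-6 → 9). Not NE.
(T, C2): Player A gets 1, best alternative -4; Player B gets 9, best alternative -2. No profitable deviation — NE.
(T, C3): Player A can switch to M (-9 → -5). Not NE.
(T, C4): Player A can switch to M (2 → 6). Not NE.
(M, C1): Player A can switch to T (2 → 5). Not NE.
(M, C2): Player A can switch to T (-7 → 1). Not NE.
(M, C3): Player A can switch to B (-5 → 4). Not NE.
(M, C4): Player A can switch to B (6 → 7). Not NE.
(B, C1): Player A can switch to T (-1 → 5). Not NE.
(B, C3): Player A gets 4, best alternative -5; Player B gets 3, best alternative 0. No profitable deviation — NE.
(The remaining 2 profiles each have a profitable deviation by the same check.)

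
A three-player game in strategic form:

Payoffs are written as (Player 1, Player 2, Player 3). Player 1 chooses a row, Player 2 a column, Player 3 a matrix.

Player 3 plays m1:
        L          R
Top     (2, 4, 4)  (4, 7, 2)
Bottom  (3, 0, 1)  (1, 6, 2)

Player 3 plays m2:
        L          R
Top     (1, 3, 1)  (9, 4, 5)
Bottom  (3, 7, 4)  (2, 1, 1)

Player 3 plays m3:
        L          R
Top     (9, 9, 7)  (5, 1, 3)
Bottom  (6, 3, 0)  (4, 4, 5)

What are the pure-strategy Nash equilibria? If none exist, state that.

The pure Nash equilibria are (Top, L, m3); (Top, R, m2); (Bottom, L, m2).

For each strategy profile, look for a profitable unilateral deviation.
(Top, L, m1): Player 1 can switch to Bottom (2 → 3). Not NE.
(Top, L, m2): Player 1 can switch to Bottom (1 → 3). Not NE.
(Top, L, m3): Player 1 gets 9, best alternative 6; Player 2 gets 9, best alternative 1; Player 3 gets 7, best alternative 4. No profitable deviation — NE.
(Top, R, m1): Player 3 can switch to m2 (2 → 5). Not NE.
(Top, R, m2): Player 1 gets 9, best alternative 2; Player 2 gets 4, best alternative 3; Player 3 gets 5, best alternative 3. No profitable deviation — NE.
(Top, R, m3): Player 2 can switch to L (1 → 9). Not NE.
(Bottom, L, m1): Player 2 can switch to R (0 → 6). Not NE.
(Bottom, L, m2): Player 1 gets 3, best alternative 1; Player 2 gets 7, best alternative 1; Player 3 gets 4, best alternative 1. No profitable deviation — NE.
(Bottom, L, m3): Player 1 can switch to Top (6 → 9). Not NE.
(Bottom, R, m1): Player 1 can switch to Top (1 → 4). Not NE.
(Bottom, R, m2): Player 1 can switch to Top (2 → 9). Not NE.
(The remaining 1 profile has a profitable deviation by the same check.)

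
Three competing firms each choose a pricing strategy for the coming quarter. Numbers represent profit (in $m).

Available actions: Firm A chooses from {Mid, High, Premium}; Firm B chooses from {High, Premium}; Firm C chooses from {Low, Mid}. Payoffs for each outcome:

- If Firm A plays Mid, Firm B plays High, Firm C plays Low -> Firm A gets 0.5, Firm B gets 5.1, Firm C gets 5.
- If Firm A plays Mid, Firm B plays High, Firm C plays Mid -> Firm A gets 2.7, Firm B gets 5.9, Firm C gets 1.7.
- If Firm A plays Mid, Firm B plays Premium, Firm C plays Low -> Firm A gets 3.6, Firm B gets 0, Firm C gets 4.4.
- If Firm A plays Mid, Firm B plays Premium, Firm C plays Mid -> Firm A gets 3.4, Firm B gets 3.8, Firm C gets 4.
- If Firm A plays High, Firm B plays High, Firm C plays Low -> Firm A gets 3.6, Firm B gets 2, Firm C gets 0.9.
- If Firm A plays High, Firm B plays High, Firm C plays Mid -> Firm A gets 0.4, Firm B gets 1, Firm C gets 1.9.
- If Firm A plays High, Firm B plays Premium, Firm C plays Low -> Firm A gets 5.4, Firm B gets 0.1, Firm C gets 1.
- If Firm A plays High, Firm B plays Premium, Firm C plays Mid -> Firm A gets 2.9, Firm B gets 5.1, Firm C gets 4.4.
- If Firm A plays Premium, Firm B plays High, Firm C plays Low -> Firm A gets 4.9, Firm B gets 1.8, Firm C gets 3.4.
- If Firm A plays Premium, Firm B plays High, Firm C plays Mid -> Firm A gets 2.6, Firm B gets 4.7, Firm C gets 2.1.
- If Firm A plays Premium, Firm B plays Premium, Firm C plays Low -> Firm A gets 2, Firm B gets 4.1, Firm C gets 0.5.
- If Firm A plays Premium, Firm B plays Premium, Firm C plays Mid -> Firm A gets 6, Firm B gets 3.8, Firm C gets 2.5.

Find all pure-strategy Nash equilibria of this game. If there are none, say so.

No pure-strategy Nash equilibrium.

For each strategy profile, look for a profitable unilateral deviation.
(Mid, High, Low): Firm A can switch to High (0.5 → 3.6). Not NE.
(Mid, High, Mid): Firm C can switch to Low (1.7 → 5). Not NE.
(Mid, Premium, Low): Firm A can switch to High (3.6 → 5.4). Not NE.
(Mid, Premium, Mid): Firm A can switch to Premium (3.4 → 6). Not NE.
(High, High, Low): Firm A can switch to Premium (3.6 → 4.9). Not NE.
(High, High, Mid): Firm A can switch to Mid (0.4 → 2.7). Not NE.
(High, Premium, Low): Firm B can switch to High (0.1 → 2). Not NE.
(High, Premium, Mid): Firm A can switch to Mid (2.9 → 3.4). Not NE.
(Premium, High, Low): Firm B can switch to Premium (1.8 → 4.1). Not NE.
(Premium, High, Mid): Firm A can switch to Mid (2.6 → 2.7). Not NE.
(The remaining 2 profiles each have a profitable deviation by the same check.)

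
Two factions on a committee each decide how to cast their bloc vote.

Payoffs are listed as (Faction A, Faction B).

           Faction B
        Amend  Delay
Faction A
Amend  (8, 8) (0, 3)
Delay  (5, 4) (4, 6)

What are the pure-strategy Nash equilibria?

Faction A against Amend: payoffs 8, 5 → best response Amend.
Faction A against Delay: payoffs 0, 4 → best response Delay.
Faction B against Amend: payoffs 8, 3 → best response Amend.
Faction B against Delay: payoffs 4, 6 → best response Delay.
Mutual best responses: (Amend, Amend); (Delay, Delay).

Pure-strategy Nash equilibria: (Amend, Amend), (Delay, Delay)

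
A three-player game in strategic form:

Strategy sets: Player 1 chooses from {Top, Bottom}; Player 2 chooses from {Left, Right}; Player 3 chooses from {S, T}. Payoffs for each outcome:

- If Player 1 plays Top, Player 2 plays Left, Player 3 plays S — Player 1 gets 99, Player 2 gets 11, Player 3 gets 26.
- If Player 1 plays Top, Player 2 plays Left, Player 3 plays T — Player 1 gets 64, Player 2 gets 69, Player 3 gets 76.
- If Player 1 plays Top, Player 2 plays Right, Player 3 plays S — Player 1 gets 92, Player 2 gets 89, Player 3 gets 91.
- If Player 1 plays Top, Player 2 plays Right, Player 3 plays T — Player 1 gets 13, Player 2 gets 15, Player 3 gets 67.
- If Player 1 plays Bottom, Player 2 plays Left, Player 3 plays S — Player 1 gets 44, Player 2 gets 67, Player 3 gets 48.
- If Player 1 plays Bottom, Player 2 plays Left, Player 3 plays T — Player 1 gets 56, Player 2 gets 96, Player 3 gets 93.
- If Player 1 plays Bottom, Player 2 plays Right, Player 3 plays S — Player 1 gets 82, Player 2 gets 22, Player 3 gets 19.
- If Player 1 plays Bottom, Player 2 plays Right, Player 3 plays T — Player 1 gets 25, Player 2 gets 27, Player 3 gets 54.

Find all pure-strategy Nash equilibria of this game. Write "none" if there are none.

Mark each player's best response to every combination of opponents' strategies; a profile where every player is best-responding is a pure Nash equilibrium.
Player 1 against (Left, S): payoffs 99, 44 → best response Top.
Player 1 against (Left, T): payoffs 64, 56 → best response Top.
Player 1 against (Right, S): payoffs 92, 82 → best response Top.
Player 1 against (Right, T): payoffs 13, 25 → best response Bottom.
Player 2 against (Top, S): payoffs 11, 89 → best response Right.
Player 2 against (Top, T): payoffs 69, 15 → best response Left.
Player 2 against (Bottom, S): payoffs 67, 22 → best response Left.
Player 2 against (Bottom, T): payoffs 96, 27 → best response Left.
Player 3 against (Top, Left): payoffs 26, 76 → best response T.
Player 3 against (Top, Right): payoffs 91, 67 → best response S.
Player 3 against (Bottom, Left): payoffs 48, 93 → best response T.
Player 3 against (Bottom, Right): payoffs 19, 54 → best response T.
Mutual best responses: (Top, Left, T); (Top, Right, S).

(Top, Left, T); (Top, Right, S)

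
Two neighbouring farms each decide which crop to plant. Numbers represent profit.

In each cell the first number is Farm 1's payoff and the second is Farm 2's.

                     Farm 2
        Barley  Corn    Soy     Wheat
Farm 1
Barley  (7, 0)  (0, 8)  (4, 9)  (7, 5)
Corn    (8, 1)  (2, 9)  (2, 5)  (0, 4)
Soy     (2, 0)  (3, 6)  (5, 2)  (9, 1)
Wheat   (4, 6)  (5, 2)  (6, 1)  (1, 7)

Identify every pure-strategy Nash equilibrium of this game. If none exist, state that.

There is no pure-strategy Nash equilibrium.

(Barley, Barley): Farm 1 can switch to Corn (7 → 8). Not NE.
(Barley, Corn): Farm 1 can switch to Corn (0 → 2). Not NE.
(Barley, Soy): Farm 1 can switch to Soy (4 → 5). Not NE.
(Barley, Wheat): Farm 1 can switch to Soy (7 → 9). Not NE.
(Corn, Barley): Farm 2 can switch to Corn (1 → 9). Not NE.
(Corn, Corn): Farm 1 can switch to Soy (2 → 3). Not NE.
(Corn, Soy): Farm 1 can switch to Barley (2 → 4). Not NE.
(Corn, Wheat): Farm 1 can switch to Barley (0 → 7). Not NE.
(Soy, Barley): Farm 1 can switch to Barley (2 → 7). Not NE.
(Soy, Corn): Farm 1 can switch to Wheat (3 → 5). Not NE.
(Soy, Soy): Farm 1 can switch to Wheat (5 → 6). Not NE.
(Soy, Wheat): Farm 2 can switch to Corn (1 → 6). Not NE.
(The remaining 4 profiles each have a profitable deviation by the same check.)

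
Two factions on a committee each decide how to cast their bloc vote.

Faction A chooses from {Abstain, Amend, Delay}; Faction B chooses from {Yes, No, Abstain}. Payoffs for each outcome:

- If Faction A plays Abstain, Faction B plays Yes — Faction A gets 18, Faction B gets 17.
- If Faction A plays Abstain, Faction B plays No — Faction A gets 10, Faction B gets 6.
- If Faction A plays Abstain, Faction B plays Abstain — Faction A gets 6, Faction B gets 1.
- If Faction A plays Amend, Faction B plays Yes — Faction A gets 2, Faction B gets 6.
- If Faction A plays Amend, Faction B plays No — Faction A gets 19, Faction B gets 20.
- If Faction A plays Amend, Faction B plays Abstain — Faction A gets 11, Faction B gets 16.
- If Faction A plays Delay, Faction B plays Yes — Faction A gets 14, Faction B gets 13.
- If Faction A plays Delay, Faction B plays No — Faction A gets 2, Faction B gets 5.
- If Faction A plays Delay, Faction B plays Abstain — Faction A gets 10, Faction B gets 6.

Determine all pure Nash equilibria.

(Abstain, Yes) and (Amend, No)

(Abstain, Yes): Faction A gets 18, best alternative 14; Faction B gets 17, best alternative 6. No profitable deviation — NE.
(Abstain, No): Faction A can switch to Amend (10 → 19). Not NE.
(Abstain, Abstain): Faction A can switch to Amend (6 → 11). Not NE.
(Amend, Yes): Faction A can switch to Abstain (2 → 18). Not NE.
(Amend, No): Faction A gets 19, best alternative 10; Faction B gets 20, best alternative 16. No profitable deviation — NE.
(Amend, Abstain): Faction B can switch to No (16 → 20). Not NE.
(Delay, Yes): Faction A can switch to Abstain (14 → 18). Not NE.
(Delay, No): Faction A can switch to Abstain (2 → 10). Not NE.
(Delay, Abstain): Faction A can switch to Amend (10 → 11). Not NE.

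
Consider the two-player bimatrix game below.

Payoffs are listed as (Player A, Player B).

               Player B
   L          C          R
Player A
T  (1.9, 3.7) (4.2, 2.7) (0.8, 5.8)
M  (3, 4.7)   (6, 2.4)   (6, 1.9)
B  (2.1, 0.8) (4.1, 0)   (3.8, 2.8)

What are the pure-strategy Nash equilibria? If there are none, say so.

The unique pure-strategy Nash equilibrium is (M, L).

(T, L): Player A can switch to M (1.9 → 3). Not NE.
(T, C): Player A can switch to M (4.2 → 6). Not NE.
(T, R): Player A can switch to M (0.8 → 6). Not NE.
(M, L): Player A gets 3, best alternative 2.1; Player B gets 4.7, best alternative 2.4. No profitable deviation — NE.
(M, C): Player B can switch to L (2.4 → 4.7). Not NE.
(M, R): Player B can switch to L (1.9 → 4.7). Not NE.
(B, L): Player A can switch to M (2.1 → 3). Not NE.
(B, C): Player A can switch to T (4.1 → 4.2). Not NE.
(B, R): Player A can switch to M (3.8 → 6). Not NE.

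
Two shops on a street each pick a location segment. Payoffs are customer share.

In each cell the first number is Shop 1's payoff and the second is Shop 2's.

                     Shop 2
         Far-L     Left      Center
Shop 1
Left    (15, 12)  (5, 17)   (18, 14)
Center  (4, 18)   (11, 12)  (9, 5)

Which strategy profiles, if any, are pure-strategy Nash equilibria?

Shop 1 against Far-L: payoffs 15, 4 → best response Left.
Shop 1 against Left: payoffs 5, 11 → best response Center.
Shop 1 against Center: payoffs 18, 9 → best response Left.
Shop 2 against Left: payoffs 12, 17, 14 → best response Left.
Shop 2 against Center: payoffs 18, 12, 5 → best response Far-L.
No profile is a mutual best response for all players.

There is no pure-strategy Nash equilibrium.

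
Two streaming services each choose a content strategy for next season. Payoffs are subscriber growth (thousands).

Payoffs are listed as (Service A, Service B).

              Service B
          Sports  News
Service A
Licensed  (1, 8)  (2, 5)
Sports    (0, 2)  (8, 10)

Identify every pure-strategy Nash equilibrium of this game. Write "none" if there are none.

(Licensed, Sports), (Sports, News)

Service A against Sports: payoffs 1, 0 → best response Licensed.
Service A against News: payoffs 2, 8 → best response Sports.
Service B against Licensed: payoffs 8, 5 → best response Sports.
Service B against Sports: payoffs 2, 10 → best response News.
Mutual best responses: (Licensed, Sports); (Sports, News).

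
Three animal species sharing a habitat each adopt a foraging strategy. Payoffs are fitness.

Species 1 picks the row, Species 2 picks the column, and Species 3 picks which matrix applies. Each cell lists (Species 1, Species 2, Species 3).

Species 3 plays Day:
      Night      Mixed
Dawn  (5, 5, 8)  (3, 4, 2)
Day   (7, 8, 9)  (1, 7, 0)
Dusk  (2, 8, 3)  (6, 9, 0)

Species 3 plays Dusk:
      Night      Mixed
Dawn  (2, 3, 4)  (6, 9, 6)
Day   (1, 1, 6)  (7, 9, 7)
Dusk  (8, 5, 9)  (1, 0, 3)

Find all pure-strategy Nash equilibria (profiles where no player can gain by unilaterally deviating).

(Dawn, Night, Day): Species 1 can switch to Day (5 → 7). Not NE.
(Dawn, Night, Dusk): Species 1 can switch to Dusk (2 → 8). Not NE.
(Dawn, Mixed, Day): Species 1 can switch to Dusk (3 → 6). Not NE.
(Dawn, Mixed, Dusk): Species 1 can switch to Day (6 → 7). Not NE.
(Day, Night, Day): Species 1 gets 7, best alternative 5; Species 2 gets 8, best alternative 7; Species 3 gets 9, best alternative 6. No profitable deviation — NE.
(Day, Night, Dusk): Species 1 can switch to Dawn (1 → 2). Not NE.
(Day, Mixed, Day): Species 1 can switch to Dawn (1 → 3). Not NE.
(Day, Mixed, Dusk): Species 1 gets 7, best alternative 6; Species 2 gets 9, best alternative 1; Species 3 gets 7, best alternative 0. No profitable deviation — NE.
(Dusk, Night, Day): Species 1 can switch to Dawn (2 → 5). Not NE.
(Dusk, Night, Dusk): Species 1 gets 8, best alternative 2; Species 2 gets 5, best alternative 0; Species 3 gets 9, best alternative 3. No profitable deviation — NE.
(Dusk, Mixed, Day): Species 3 can switch to Dusk (0 → 3). Not NE.
(Dusk, Mixed, Dusk): Species 1 can switch to Dawn (1 → 6). Not NE.

The pure Nash equilibria are (Day, Night, Day) and (Day, Mixed, Dusk) and (Dusk, Night, Dusk).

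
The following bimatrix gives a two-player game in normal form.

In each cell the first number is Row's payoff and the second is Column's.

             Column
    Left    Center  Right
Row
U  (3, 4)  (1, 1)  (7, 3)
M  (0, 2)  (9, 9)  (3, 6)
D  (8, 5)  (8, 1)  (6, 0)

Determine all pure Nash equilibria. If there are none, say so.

The pure Nash equilibria are (M, Center) and (D, Left).

Row against Left: payoffs 3, 0, 8 → best response D.
Row against Center: payoffs 1, 9, 8 → best response M.
Row against Right: payoffs 7, 3, 6 → best response U.
Column against U: payoffs 4, 1, 3 → best response Left.
Column against M: payoffs 2, 9, 6 → best response Center.
Column against D: payoffs 5, 1, 0 → best response Left.
Mutual best responses: (M, Center); (D, Left).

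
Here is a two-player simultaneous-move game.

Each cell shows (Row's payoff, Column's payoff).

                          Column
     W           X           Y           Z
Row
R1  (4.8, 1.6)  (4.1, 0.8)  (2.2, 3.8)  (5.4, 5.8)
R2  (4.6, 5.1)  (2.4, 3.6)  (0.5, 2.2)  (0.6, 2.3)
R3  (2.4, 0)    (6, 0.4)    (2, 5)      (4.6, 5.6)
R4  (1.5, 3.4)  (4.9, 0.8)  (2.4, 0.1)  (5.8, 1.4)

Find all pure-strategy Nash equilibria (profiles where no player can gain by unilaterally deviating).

(R1, W): Column can switch to Y (1.6 → 3.8). Not NE.
(R1, X): Row can switch to R3 (4.1 → 6). Not NE.
(R1, Y): Row can switch to R4 (2.2 → 2.4). Not NE.
(R1, Z): Row can switch to R4 (5.4 → 5.8). Not NE.
(R2, W): Row can switch to R1 (4.6 → 4.8). Not NE.
(R2, X): Row can switch to R1 (2.4 → 4.1). Not NE.
(R2, Y): Row can switch to R1 (0.5 → 2.2). Not NE.
(R2, Z): Row can switch to R1 (0.6 → 5.4). Not NE.
(The remaining 8 profiles each have a profitable deviation by the same check.)

This game has no pure Nash equilibrium.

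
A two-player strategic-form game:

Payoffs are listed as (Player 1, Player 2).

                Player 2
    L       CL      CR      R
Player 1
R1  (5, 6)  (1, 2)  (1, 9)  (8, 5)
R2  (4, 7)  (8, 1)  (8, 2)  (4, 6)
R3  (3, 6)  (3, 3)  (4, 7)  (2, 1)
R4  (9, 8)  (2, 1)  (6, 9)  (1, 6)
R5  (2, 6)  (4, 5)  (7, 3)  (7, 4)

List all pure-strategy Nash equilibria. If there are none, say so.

This game has no pure Nash equilibrium.

Player 1 against L: payoffs 5, 4, 3, 9, 2 → best response R4.
Player 1 against CL: payoffs 1, 8, 3, 2, 4 → best response R2.
Player 1 against CR: payoffs 1, 8, 4, 6, 7 → best response R2.
Player 1 against R: payoffs 8, 4, 2, 1, 7 → best response R1.
Player 2 against R1: payoffs 6, 2, 9, 5 → best response CR.
Player 2 against R2: payoffs 7, 1, 2, 6 → best response L.
Player 2 against R3: payoffs 6, 3, 7, 1 → best response CR.
Player 2 against R4: payoffs 8, 1, 9, 6 → best response CR.
Player 2 against R5: payoffs 6, 5, 3, 4 → best response L.
No profile is a mutual best response for all players.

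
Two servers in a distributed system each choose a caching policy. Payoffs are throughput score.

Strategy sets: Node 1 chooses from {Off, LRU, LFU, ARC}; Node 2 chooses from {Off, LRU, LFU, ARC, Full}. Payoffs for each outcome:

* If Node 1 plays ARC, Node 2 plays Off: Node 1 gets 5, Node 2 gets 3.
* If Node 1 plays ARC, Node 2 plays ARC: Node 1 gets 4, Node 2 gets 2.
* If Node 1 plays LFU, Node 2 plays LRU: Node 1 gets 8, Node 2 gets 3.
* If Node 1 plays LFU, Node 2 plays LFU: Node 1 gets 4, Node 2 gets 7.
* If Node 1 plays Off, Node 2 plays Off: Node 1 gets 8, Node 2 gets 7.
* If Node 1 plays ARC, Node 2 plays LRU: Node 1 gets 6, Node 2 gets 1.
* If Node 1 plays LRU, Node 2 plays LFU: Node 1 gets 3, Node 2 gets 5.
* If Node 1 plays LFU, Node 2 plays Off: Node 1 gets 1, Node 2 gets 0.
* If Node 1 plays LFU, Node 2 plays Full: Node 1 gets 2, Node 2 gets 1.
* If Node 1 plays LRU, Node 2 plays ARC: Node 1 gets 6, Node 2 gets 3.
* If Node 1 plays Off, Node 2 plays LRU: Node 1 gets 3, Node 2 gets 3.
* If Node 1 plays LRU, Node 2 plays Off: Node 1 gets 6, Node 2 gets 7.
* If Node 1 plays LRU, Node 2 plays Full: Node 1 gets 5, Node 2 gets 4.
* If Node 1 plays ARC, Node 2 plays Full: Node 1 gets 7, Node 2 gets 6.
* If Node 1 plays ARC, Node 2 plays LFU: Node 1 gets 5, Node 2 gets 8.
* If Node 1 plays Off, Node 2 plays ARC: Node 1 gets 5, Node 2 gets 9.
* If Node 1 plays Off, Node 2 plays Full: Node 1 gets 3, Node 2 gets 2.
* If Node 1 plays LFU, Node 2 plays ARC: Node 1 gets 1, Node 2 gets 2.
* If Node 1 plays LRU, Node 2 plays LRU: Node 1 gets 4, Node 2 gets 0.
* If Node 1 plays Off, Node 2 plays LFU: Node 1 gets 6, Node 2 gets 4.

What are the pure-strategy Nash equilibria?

Node 1 against Off: payoffs 8, 6, 1, 5 → best response Off.
Node 1 against LRU: payoffs 3, 4, 8, 6 → best response LFU.
Node 1 against LFU: payoffs 6, 3, 4, 5 → best response Off.
Node 1 against ARC: payoffs 5, 6, 1, 4 → best response LRU.
Node 1 against Full: payoffs 3, 5, 2, 7 → best response ARC.
Node 2 against Off: payoffs 7, 3, 4, 9, 2 → best response ARC.
Node 2 against LRU: payoffs 7, 0, 5, 3, 4 → best response Off.
Node 2 against LFU: payoffs 0, 3, 7, 2, 1 → best response LFU.
Node 2 against ARC: payoffs 3, 1, 8, 2, 6 → best response LFU.
No profile is a mutual best response for all players.

none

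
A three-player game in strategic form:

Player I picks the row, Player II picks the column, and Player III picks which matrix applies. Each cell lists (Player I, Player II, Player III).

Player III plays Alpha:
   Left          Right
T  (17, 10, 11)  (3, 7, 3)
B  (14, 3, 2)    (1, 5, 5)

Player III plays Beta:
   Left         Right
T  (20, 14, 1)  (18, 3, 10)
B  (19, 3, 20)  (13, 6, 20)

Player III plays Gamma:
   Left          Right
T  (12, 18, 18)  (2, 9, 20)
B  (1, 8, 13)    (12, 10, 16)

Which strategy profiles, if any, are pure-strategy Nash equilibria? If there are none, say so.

The unique pure-strategy Nash equilibrium is (T, Left, Gamma).

Player I against (Left, Alpha): payoffs 17, 14 → best response T.
Player I against (Left, Beta): payoffs 20, 19 → best response T.
Player I against (Left, Gamma): payoffs 12, 1 → best response T.
Player I against (Right, Alpha): payoffs 3, 1 → best response T.
Player I against (Right, Beta): payoffs 18, 13 → best response T.
Player I against (Right, Gamma): payoffs 2, 12 → best response B.
Player II against (T, Alpha): payoffs 10, 7 → best response Left.
Player II against (T, Beta): payoffs 14, 3 → best response Left.
Player II against (T, Gamma): payoffs 18, 9 → best response Left.
Player II against (B, Alpha): payoffs 3, 5 → best response Right.
Player II against (B, Beta): payoffs 3, 6 → best response Right.
Player II against (B, Gamma): payoffs 8, 10 → best response Right.
Player III against (T, Left): payoffs 11, 1, 18 → best response Gamma.
Player III against (T, Right): payoffs 3, 10, 20 → best response Gamma.
Player III against (B, Left): payoffs 2, 20, 13 → best response Beta.
Player III against (B, Right): payoffs 5, 20, 16 → best response Beta.
Mutual best responses: (T, Left, Gamma).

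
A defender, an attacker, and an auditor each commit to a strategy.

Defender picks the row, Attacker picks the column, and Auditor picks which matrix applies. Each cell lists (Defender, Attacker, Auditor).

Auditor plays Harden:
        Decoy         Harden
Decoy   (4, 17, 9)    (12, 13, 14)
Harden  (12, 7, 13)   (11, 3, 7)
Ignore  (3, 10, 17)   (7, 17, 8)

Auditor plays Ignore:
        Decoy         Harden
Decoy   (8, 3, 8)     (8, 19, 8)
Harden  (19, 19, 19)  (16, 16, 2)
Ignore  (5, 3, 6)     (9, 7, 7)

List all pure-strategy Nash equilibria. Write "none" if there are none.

Mark each player's best response to every combination of opponents' strategies; a profile where every player is best-responding is a pure Nash equilibrium.
Defender against (Decoy, Harden): payoffs 4, 12, 3 → best response Harden.
Defender against (Decoy, Ignore): payoffs 8, 19, 5 → best response Harden.
Defender against (Harden, Harden): payoffs 12, 11, 7 → best response Decoy.
Defender against (Harden, Ignore): payoffs 8, 16, 9 → best response Harden.
Attacker against (Decoy, Harden): payoffs 17, 13 → best response Decoy.
Attacker against (Decoy, Ignore): payoffs 3, 19 → best response Harden.
Attacker against (Harden, Harden): payoffs 7, 3 → best response Decoy.
Attacker against (Harden, Ignore): payoffs 19, 16 → best response Decoy.
Attacker against (Ignore, Harden): payoffs 10, 17 → best response Harden.
Attacker against (Ignore, Ignore): payoffs 3, 7 → best response Harden.
Auditor against (Decoy, Decoy): payoffs 9, 8 → best response Harden.
Auditor against (Decoy, Harden): payoffs 14, 8 → best response Harden.
Auditor against (Harden, Decoy): payoffs 13, 19 → best response Ignore.
Auditor against (Harden, Harden): payoffs 7, 2 → best response Harden.
Auditor against (Ignore, Decoy): payoffs 17, 6 → best response Harden.
Auditor against (Ignore, Harden): payoffs 8, 7 → best response Harden.
Mutual best responses: (Harden, Decoy, Ignore).

(Harden, Decoy, Ignore)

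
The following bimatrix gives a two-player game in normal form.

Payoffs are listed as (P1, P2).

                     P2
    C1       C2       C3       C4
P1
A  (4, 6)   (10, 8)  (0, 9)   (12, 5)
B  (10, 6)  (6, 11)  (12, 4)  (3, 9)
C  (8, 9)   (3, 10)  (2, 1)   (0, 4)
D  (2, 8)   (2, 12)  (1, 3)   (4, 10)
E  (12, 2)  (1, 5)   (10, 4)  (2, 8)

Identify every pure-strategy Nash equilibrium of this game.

No pure-strategy Nash equilibrium.

For each player, find the best response to each opponent profile; mutual best responses are the pure NE.
P1 against C1: payoffs 4, 10, 8, 2, 12 → best response E.
P1 against C2: payoffs 10, 6, 3, 2, 1 → best response A.
P1 against C3: payoffs 0, 12, 2, 1, 10 → best response B.
P1 against C4: payoffs 12, 3, 0, 4, 2 → best response A.
P2 against A: payoffs 6, 8, 9, 5 → best response C3.
P2 against B: payoffs 6, 11, 4, 9 → best response C2.
P2 against C: payoffs 9, 10, 1, 4 → best response C2.
P2 against D: payoffs 8, 12, 3, 10 → best response C2.
P2 against E: payoffs 2, 5, 4, 8 → best response C4.
No profile is a mutual best response for all players.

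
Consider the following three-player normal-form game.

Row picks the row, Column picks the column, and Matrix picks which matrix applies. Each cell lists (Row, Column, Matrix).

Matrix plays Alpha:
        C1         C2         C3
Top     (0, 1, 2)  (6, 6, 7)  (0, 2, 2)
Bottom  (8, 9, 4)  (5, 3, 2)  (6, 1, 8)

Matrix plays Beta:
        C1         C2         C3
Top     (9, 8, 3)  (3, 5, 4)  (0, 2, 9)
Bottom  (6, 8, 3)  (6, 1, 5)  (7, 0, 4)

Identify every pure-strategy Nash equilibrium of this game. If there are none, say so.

Pure-strategy Nash equilibria: (Top, C1, Beta), (Top, C2, Alpha), (Bottom, C1, Alpha)

(Top, C1, Alpha): Row can switch to Bottom (0 → 8). Not NE.
(Top, C1, Beta): Row gets 9, best alternative 6; Column gets 8, best alternative 5; Matrix gets 3, best alternative 2. No profitable deviation — NE.
(Top, C2, Alpha): Row gets 6, best alternative 5; Column gets 6, best alternative 2; Matrix gets 7, best alternative 4. No profitable deviation — NE.
(Top, C2, Beta): Row can switch to Bottom (3 → 6). Not NE.
(Top, C3, Alpha): Row can switch to Bottom (0 → 6). Not NE.
(Top, C3, Beta): Row can switch to Bottom (0 → 7). Not NE.
(Bottom, C1, Alpha): Row gets 8, best alternative 0; Column gets 9, best alternative 3; Matrix gets 4, best alternative 3. No profitable deviation — NE.
(Bottom, C1, Beta): Row can switch to Top (6 → 9). Not NE.
(Bottom, C2, Alpha): Row can switch to Top (5 → 6). Not NE.
(The remaining 3 profiles each have a profitable deviation by the same check.)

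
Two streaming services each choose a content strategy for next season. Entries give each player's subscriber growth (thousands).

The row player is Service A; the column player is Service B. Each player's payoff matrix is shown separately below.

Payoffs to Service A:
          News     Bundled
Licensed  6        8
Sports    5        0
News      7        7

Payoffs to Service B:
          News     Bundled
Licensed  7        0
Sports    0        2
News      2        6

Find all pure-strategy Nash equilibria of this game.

Service A against News: payoffs 6, 5, 7 → best response News.
Service A against Bundled: payoffs 8, 0, 7 → best response Licensed.
Service B against Licensed: payoffs 7, 0 → best response News.
Service B against Sports: payoffs 0, 2 → best response Bundled.
Service B against News: payoffs 2, 6 → best response Bundled.
No profile is a mutual best response for all players.

No pure-strategy Nash equilibrium.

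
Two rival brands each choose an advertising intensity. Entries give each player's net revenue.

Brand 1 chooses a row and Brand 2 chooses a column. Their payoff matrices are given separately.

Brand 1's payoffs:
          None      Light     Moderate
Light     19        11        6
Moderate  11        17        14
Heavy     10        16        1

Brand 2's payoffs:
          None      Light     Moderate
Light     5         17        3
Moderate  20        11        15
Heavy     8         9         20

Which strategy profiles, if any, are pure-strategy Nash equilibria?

No pure-strategy Nash equilibrium.

Mark each player's best response to every combination of opponents' strategies; a profile where every player is best-responding is a pure Nash equilibrium.
Brand 1 against None: payoffs 19, 11, 10 → best response Light.
Brand 1 against Light: payoffs 11, 17, 16 → best response Moderate.
Brand 1 against Moderate: payoffs 6, 14, 1 → best response Moderate.
Brand 2 against Light: payoffs 5, 17, 3 → best response Light.
Brand 2 against Moderate: payoffs 20, 11, 15 → best response None.
Brand 2 against Heavy: payoffs 8, 9, 20 → best response Moderate.
No profile is a mutual best response for all players.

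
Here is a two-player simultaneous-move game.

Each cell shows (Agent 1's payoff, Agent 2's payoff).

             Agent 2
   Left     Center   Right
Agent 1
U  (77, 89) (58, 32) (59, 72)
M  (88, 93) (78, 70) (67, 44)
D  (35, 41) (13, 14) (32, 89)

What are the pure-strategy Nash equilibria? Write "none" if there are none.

(U, Left): Agent 1 can switch to M (77 → 88). Not NE.
(U, Center): Agent 1 can switch to M (58 → 78). Not NE.
(U, Right): Agent 1 can switch to M (59 → 67). Not NE.
(M, Left): Agent 1 gets 88, best alternative 77; Agent 2 gets 93, best alternative 70. No profitable deviation — NE.
(M, Center): Agent 2 can switch to Left (70 → 93). Not NE.
(M, Right): Agent 2 can switch to Left (44 → 93). Not NE.
(D, Left): Agent 1 can switch to U (35 → 77). Not NE.
(D, Center): Agent 1 can switch to U (13 → 58). Not NE.
(D, Right): Agent 1 can switch to U (32 → 59). Not NE.

(M, Left)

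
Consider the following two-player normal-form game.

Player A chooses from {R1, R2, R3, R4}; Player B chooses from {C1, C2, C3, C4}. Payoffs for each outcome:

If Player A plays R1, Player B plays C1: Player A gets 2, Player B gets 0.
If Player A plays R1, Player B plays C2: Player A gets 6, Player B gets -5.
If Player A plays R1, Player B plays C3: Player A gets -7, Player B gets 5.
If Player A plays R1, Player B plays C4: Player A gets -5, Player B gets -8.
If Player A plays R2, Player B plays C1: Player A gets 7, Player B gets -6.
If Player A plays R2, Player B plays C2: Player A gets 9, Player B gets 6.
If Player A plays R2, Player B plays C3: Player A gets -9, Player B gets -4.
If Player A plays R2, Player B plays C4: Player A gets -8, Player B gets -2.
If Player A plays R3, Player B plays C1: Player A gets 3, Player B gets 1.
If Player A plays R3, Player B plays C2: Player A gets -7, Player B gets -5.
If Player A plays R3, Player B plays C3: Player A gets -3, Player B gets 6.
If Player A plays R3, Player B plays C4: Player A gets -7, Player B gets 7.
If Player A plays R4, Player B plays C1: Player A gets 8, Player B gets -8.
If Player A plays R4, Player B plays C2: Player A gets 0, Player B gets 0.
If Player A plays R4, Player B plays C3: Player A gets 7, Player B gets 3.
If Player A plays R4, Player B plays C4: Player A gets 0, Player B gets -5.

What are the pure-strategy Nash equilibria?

Pure-strategy Nash equilibria: (R2, C2); (R4, C3)

(R1, C1): Player A can switch to R2 (2 → 7). Not NE.
(R1, C2): Player A can switch to R2 (6 → 9). Not NE.
(R1, C3): Player A can switch to R3 (-7 → -3). Not NE.
(R1, C4): Player A can switch to R4 (-5 → 0). Not NE.
(R2, C1): Player A can switch to R4 (7 → 8). Not NE.
(R2, C2): Player A gets 9, best alternative 6; Player B gets 6, best alternative -2. No profitable deviation — NE.
(R2, C3): Player A can switch to R1 (-9 → -7). Not NE.
(R2, C4): Player A can switch to R1 (-8 → -5). Not NE.
(R3, C1): Player A can switch to R2 (3 → 7). Not NE.
(R3, C2): Player A can switch to R1 (-7 → 6). Not NE.
(R3, C3): Player A can switch to R4 (-3 → 7). Not NE.
(R3, C4): Player A can switch to R1 (-7 → -5). Not NE.
(R4, C1): Player B can switch to C2 (-8 → 0). Not NE.
(R4, C3): Player A gets 7, best alternative -3; Player B gets 3, best alternative 0. No profitable deviation — NE.
(The remaining 2 profiles each have a profitable deviation by the same check.)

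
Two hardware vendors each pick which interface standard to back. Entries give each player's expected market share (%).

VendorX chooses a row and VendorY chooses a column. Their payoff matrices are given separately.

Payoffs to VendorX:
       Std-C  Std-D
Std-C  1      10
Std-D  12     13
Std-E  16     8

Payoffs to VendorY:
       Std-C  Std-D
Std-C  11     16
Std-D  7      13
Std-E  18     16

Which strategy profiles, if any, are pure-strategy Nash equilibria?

VendorX against Std-C: payoffs 1, 12, 16 → best response Std-E.
VendorX against Std-D: payoffs 10, 13, 8 → best response Std-D.
VendorY against Std-C: payoffs 11, 16 → best response Std-D.
VendorY against Std-D: payoffs 7, 13 → best response Std-D.
VendorY against Std-E: payoffs 18, 16 → best response Std-C.
Mutual best responses: (Std-D, Std-D); (Std-E, Std-C).

(Std-D, Std-D); (Std-E, Std-C)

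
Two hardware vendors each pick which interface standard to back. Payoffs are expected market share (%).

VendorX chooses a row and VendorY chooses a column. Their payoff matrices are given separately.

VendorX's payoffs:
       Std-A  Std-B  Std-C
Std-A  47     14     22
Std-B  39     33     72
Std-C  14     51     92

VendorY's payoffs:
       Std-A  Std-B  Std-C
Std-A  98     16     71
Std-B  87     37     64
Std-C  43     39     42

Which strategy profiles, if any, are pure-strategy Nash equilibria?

The unique pure-strategy Nash equilibrium is (Std-A, Std-A).

(Std-A, Std-A): VendorX gets 47, best alternative 39; VendorY gets 98, best alternative 71. No profitable deviation — NE.
(Std-A, Std-B): VendorX can switch to Std-B (14 → 33). Not NE.
(Std-A, Std-C): VendorX can switch to Std-B (22 → 72). Not NE.
(Std-B, Std-A): VendorX can switch to Std-A (39 → 47). Not NE.
(Std-B, Std-B): VendorX can switch to Std-C (33 → 51). Not NE.
(Std-B, Std-C): VendorX can switch to Std-C (72 → 92). Not NE.
(Std-C, Std-A): VendorX can switch to Std-A (14 → 47). Not NE.
(Std-C, Std-B): VendorY can switch to Std-A (39 → 43). Not NE.
(Std-C, Std-C): VendorY can switch to Std-A (42 → 43). Not NE.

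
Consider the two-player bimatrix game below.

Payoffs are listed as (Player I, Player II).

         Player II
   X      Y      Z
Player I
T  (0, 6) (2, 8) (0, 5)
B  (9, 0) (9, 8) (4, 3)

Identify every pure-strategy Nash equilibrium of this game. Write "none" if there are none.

Player I against X: payoffs 0, 9 → best response B.
Player I against Y: payoffs 2, 9 → best response B.
Player I against Z: payoffs 0, 4 → best response B.
Player II against T: payoffs 6, 8, 5 → best response Y.
Player II against B: payoffs 0, 8, 3 → best response Y.
Mutual best responses: (B, Y).

The unique pure-strategy Nash equilibrium is (B, Y).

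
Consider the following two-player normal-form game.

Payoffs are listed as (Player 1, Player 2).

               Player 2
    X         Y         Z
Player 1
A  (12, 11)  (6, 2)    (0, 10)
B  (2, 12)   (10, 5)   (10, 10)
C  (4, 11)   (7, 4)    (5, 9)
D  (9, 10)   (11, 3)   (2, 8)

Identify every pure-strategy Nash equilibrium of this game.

For each player, find the best response to each opponent profile; mutual best responses are the pure NE.
Player 1 against X: payoffs 12, 2, 4, 9 → best response A.
Player 1 against Y: payoffs 6, 10, 7, 11 → best response D.
Player 1 against Z: payoffs 0, 10, 5, 2 → best response B.
Player 2 against A: payoffs 11, 2, 10 → best response X.
Player 2 against B: payoffs 12, 5, 10 → best response X.
Player 2 against C: payoffs 11, 4, 9 → best response X.
Player 2 against D: payoffs 10, 3, 8 → best response X.
Mutual best responses: (A, X).

Pure NE: (A, X)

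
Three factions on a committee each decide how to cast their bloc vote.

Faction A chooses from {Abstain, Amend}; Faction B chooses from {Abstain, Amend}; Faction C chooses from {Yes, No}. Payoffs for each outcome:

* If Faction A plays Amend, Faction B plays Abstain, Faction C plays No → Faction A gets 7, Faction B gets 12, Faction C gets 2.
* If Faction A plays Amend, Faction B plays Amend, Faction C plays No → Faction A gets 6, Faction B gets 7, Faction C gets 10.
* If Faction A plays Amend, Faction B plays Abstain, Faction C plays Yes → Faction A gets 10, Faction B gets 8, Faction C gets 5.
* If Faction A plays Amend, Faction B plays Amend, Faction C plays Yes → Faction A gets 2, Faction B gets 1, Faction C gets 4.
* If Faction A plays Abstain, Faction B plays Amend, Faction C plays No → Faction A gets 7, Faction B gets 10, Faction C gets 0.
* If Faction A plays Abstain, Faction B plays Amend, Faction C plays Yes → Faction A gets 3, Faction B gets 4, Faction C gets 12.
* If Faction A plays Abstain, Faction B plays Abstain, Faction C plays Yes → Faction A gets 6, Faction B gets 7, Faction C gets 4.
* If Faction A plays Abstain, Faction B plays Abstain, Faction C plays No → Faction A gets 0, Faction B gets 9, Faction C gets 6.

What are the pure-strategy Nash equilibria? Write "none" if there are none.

(Amend, Abstain, Yes)

Faction A against (Abstain, Yes): payoffs 6, 10 → best response Amend.
Faction A against (Abstain, No): payoffs 0, 7 → best response Amend.
Faction A against (Amend, Yes): payoffs 3, 2 → best response Abstain.
Faction A against (Amend, No): payoffs 7, 6 → best response Abstain.
Faction B against (Abstain, Yes): payoffs 7, 4 → best response Abstain.
Faction B against (Abstain, No): payoffs 9, 10 → best response Amend.
Faction B against (Amend, Yes): payoffs 8, 1 → best response Abstain.
Faction B against (Amend, No): payoffs 12, 7 → best response Abstain.
Faction C against (Abstain, Abstain): payoffs 4, 6 → best response No.
Faction C against (Abstain, Amend): payoffs 12, 0 → best response Yes.
Faction C against (Amend, Abstain): payoffs 5, 2 → best response Yes.
Faction C against (Amend, Amend): payoffs 4, 10 → best response No.
Mutual best responses: (Amend, Abstain, Yes).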